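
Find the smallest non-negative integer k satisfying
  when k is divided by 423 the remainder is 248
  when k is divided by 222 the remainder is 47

gcd(423, 222) = 3 and 3 | (47 − 248), so the pair is consistent; merging gives k ≡ 31127 (mod 31302), where 31302 = lcm(423, 222).
The solution is unique modulo lcm(423, 222) = 31302.

31127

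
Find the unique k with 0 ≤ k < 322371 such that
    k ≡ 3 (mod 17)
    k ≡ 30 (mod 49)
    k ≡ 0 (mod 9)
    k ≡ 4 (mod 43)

194364

The moduli are pairwise coprime; N = 17·49·9·43 = 322371.
N/17 = 18963; 18963 ≡ 8 (mod 17); 8·15 ≡ 1, so inverse 15.
N/49 = 6579; 6579 ≡ 13 (mod 49); 13·34 ≡ 1, so inverse 34.
N/9 = 35819; 35819 ≡ 8 (mod 9); 8·8 ≡ 1, so inverse 8.
N/43 = 7497; 7497 ≡ 15 (mod 43); 15·23 ≡ 1, so inverse 23.
k ≡ 3·18963·15 + 30·6579·34 + 0·35819·8 + 4·7497·23 = 8253639.
8253639 mod 322371 = 194364.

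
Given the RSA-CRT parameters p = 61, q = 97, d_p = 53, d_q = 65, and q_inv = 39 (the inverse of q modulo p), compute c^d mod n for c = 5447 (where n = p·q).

m₁ = c^(d_p) mod p: c ≡ 18 (mod 61), and 18^53 mod 61 = 30.
m₂ = c^(d_q) mod q: c ≡ 15 (mod 97), and 15^65 mod 97 = 40.
h = q_inv·(m₁ − m₂) mod p = 39·(30 − 40) mod 61 = 37.
m = m₂ + h·q = 40 + 37·97 = 3629.

3629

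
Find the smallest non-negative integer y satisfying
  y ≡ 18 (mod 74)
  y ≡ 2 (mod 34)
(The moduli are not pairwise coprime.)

240

gcd(74, 34) = 2 and 2 | (2 − 18), so the pair is consistent; merging gives y ≡ 240 (mod 1258), where 1258 = lcm(74, 34).
The solution is unique modulo lcm(74, 34) = 1258.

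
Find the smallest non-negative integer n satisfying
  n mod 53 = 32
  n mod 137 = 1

Combine the congruences pairwise.
From n ≡ 32 (mod 53) write n = 32 + 53t. Substituting into n ≡ 1 (mod 137) gives 53t ≡ 106 (mod 137), and since 53⁻¹ ≡ 106 (mod 137), t ≡ 2. Hence n ≡ 32 + 53·2 = 138 (mod 7261).

138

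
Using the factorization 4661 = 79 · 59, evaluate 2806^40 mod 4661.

2487

Mod 79: 2806 ≡ 41; 41^40 ≡ 38 (mod 79).
Mod 59: 2806 ≡ 33; 33^40 ≡ 9 (mod 59).
Combine by CRT: x ≡ 38 (mod 79), x ≡ 9 (mod 59) ⇒ x ≡ 2487 (mod 4661).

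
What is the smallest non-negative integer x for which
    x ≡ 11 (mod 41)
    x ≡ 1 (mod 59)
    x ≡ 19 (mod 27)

From x ≡ 11 (mod 41) write x = 11 + 41t. Substituting into x ≡ 1 (mod 59) gives 41t ≡ 49 (mod 59), and since 41⁻¹ ≡ 36 (mod 59), t ≡ 53. Hence x ≡ 11 + 41·53 = 2184 (mod 2419).
From x ≡ 2184 (mod 2419) write x = 2184 + 2419t. Substituting into x ≡ 19 (mod 27) gives 2419t ≡ 22 (mod 27), and since 16⁻¹ ≡ 22 (mod 27), t ≡ 25. Hence x ≡ 2184 + 2419·25 = 62659 (mod 65313).

62659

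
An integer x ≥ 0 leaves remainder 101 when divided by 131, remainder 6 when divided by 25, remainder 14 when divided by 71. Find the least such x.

From x ≡ 101 (mod 131) write x = 101 + 131t. Substituting into x ≡ 6 (mod 25) gives 131t ≡ 5 (mod 25), and since 6⁻¹ ≡ 21 (mod 25), t ≡ 5. Hence x ≡ 101 + 131·5 = 756 (mod 3275).
From x ≡ 756 (mod 3275) write x = 756 + 3275t. Substituting into x ≡ 14 (mod 71) gives 3275t ≡ 39 (mod 71), and since 9⁻¹ ≡ 8 (mod 71), t ≡ 28. Hence x ≡ 756 + 3275·28 = 92456 (mod 232525).

92456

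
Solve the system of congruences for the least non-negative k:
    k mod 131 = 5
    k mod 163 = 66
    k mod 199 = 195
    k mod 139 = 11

482470123

The moduli are pairwise coprime; N = 131·163·199·139 = 590645333.
N/131 = 4508743; 4508743 ≡ 116 (mod 131); 116·96 ≡ 1, so inverse 96.
N/163 = 3623591; 3623591 ≡ 101 (mod 163); 101·92 ≡ 1, so inverse 92.
N/199 = 2968067; 2968067 ≡ 181 (mod 199); 181·11 ≡ 1, so inverse 11.
N/139 = 4249247; 4249247 ≡ 17 (mod 139); 17·90 ≡ 1, so inverse 90.
k ≡ 5·4508743·96 + 66·3623591·92 + 195·2968067·11 + 11·4249247·90 = 34739899437.
34739899437 mod 590645333 = 482470123.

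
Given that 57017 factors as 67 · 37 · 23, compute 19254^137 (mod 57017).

Mod 67: 19254 ≡ 25; by Fermat, exponent reduces to 137 mod 66 = 5; 25^5 ≡ 40 (mod 67).
Mod 37: 19254 ≡ 14; by Fermat, exponent reduces to 137 mod 36 = 29; 14^29 ≡ 29 (mod 37).
Mod 23: 19254 ≡ 3; by Fermat, exponent reduces to 137 mod 22 = 5; 3^5 ≡ 13 (mod 23).
Combine by CRT: x ≡ 40 (mod 67), x ≡ 29 (mod 37), x ≡ 13 (mod 23) ⇒ x ≡ 21748 (mod 57017).

21748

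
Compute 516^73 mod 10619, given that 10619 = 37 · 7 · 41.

Mod 37: 516 ≡ 35; by Fermat, exponent reduces to 73 mod 36 = 1; 35^1 ≡ 35 (mod 37).
Mod 7: 516 ≡ 5; by Fermat, exponent reduces to 73 mod 6 = 1; 5^1 ≡ 5 (mod 7).
Mod 41: 516 ≡ 24; by Fermat, exponent reduces to 73 mod 40 = 33; 24^33 ≡ 22 (mod 41).
Combine by CRT: x ≡ 35 (mod 37), x ≡ 5 (mod 7), x ≡ 22 (mod 41) ⇒ x ≡ 1293 (mod 10619).

1293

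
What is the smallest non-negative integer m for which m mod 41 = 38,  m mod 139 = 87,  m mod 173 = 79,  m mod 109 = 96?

4943900

The moduli are pairwise coprime; N = 41·139·173·109 = 107466043.
N/41 = 2621123; 2621123 ≡ 34 (mod 41); 34·35 ≡ 1, so inverse 35.
N/139 = 773137; 773137 ≡ 19 (mod 139); 19·22 ≡ 1, so inverse 22.
N/173 = 621191; 621191 ≡ 121 (mod 173); 121·163 ≡ 1, so inverse 163.
N/109 = 985927; 985927 ≡ 22 (mod 109); 22·5 ≡ 1, so inverse 5.
m ≡ 38·2621123·35 + 87·773137·22 + 79·621191·163 + 96·985927·5 = 13438199275.
13438199275 mod 107466043 = 4943900.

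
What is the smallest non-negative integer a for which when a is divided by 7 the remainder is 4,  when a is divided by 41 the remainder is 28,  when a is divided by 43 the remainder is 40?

3308

The moduli are pairwise coprime; N = 7·41·43 = 12341.
N/7 = 1763; 1763 ≡ 6 (mod 7); 6·6 ≡ 1, so inverse 6.
N/41 = 301; 301 ≡ 14 (mod 41); 14·3 ≡ 1, so inverse 3.
N/43 = 287; 287 ≡ 29 (mod 43); 29·3 ≡ 1, so inverse 3.
a ≡ 4·1763·6 + 28·301·3 + 40·287·3 = 102036.
102036 mod 12341 = 3308.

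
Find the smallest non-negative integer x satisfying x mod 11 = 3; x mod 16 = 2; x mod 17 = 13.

The moduli are pairwise coprime; N = 11·16·17 = 2992.
N/11 = 272; 272 ≡ 8 (mod 11); 8·7 ≡ 1, so inverse 7.
N/16 = 187; 187 ≡ 11 (mod 16); 11·3 ≡ 1, so inverse 3.
N/17 = 176; 176 ≡ 6 (mod 17); 6·3 ≡ 1, so inverse 3.
x ≡ 3·272·7 + 2·187·3 + 13·176·3 = 13698.
13698 mod 2992 = 1730.

1730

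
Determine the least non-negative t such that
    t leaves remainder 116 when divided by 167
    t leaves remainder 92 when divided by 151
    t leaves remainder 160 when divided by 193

The moduli are pairwise coprime; N = 167·151·193 = 4866881.
N/167 = 29143; 29143 ≡ 85 (mod 167); 85·112 ≡ 1, so inverse 112.
N/151 = 32231; 32231 ≡ 68 (mod 151); 68·20 ≡ 1, so inverse 20.
N/193 = 25217; 25217 ≡ 127 (mod 193); 127·38 ≡ 1, so inverse 38.
t ≡ 116·29143·112 + 92·32231·20 + 160·25217·38 = 591250256.
591250256 mod 4866881 = 2357655.

2357655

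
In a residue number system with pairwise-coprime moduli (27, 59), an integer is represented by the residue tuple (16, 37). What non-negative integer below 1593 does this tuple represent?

745

From x ≡ 16 (mod 27) write x = 16 + 27t. Substituting into x ≡ 37 (mod 59) gives 27t ≡ 21 (mod 59), and since 27⁻¹ ≡ 35 (mod 59), t ≡ 27. Hence x ≡ 16 + 27·27 = 745 (mod 1593).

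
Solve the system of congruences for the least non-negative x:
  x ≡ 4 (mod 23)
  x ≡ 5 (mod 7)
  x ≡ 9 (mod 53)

Combine the congruences pairwise.
From x ≡ 4 (mod 23) write x = 4 + 23t. Substituting into x ≡ 5 (mod 7) gives 23t ≡ 1 (mod 7), and since 2⁻¹ ≡ 4 (mod 7), t ≡ 4. Hence x ≡ 4 + 23·4 = 96 (mod 161).
From x ≡ 96 (mod 161) write x = 96 + 161t. Substituting into x ≡ 9 (mod 53) gives 161t ≡ 19 (mod 53), and since 2⁻¹ ≡ 27 (mod 53), t ≡ 36. Hence x ≡ 96 + 161·36 = 5892 (mod 8533).

5892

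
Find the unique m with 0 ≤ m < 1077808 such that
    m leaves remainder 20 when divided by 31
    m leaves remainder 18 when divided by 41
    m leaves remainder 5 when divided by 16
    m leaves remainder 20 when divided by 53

425557

From m ≡ 20 (mod 31) write m = 20 + 31t. Substituting into m ≡ 18 (mod 41) gives 31t ≡ 39 (mod 41), and since 31⁻¹ ≡ 4 (mod 41), t ≡ 33. Hence m ≡ 20 + 31·33 = 1043 (mod 1271).
From m ≡ 1043 (mod 1271) write m = 1043 + 1271t. Substituting into m ≡ 5 (mod 16) gives 1271t ≡ 2 (mod 16), and since 7⁻¹ ≡ 7 (mod 16), t ≡ 14. Hence m ≡ 1043 + 1271·14 = 18837 (mod 20336).
From m ≡ 18837 (mod 20336) write m = 18837 + 20336t. Substituting into m ≡ 20 (mod 53) gives 20336t ≡ 51 (mod 53), and since 37⁻¹ ≡ 43 (mod 53), t ≡ 20. Hence m ≡ 18837 + 20336·20 = 425557 (mod 1077808).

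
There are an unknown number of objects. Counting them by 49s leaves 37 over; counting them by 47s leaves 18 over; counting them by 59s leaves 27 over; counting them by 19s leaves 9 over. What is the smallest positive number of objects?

From N ≡ 37 (mod 49) write N = 37 + 49t. Substituting into N ≡ 18 (mod 47) gives 49t ≡ 28 (mod 47), and since 2⁻¹ ≡ 24 (mod 47), t ≡ 14. Hence N ≡ 37 + 49·14 = 723 (mod 2303).
From N ≡ 723 (mod 2303) write N = 723 + 2303t. Substituting into N ≡ 27 (mod 59) gives 2303t ≡ 12 (mod 59), and since 2⁻¹ ≡ 30 (mod 59), t ≡ 6. Hence N ≡ 723 + 2303·6 = 14541 (mod 135877).
From N ≡ 14541 (mod 135877) write N = 14541 + 135877t. Substituting into N ≡ 9 (mod 19) gives 135877t ≡ 3 (mod 19), and since 8⁻¹ ≡ 12 (mod 19), t ≡ 17. Hence N ≡ 14541 + 135877·17 = 2324450 (mod 2581663).

2324450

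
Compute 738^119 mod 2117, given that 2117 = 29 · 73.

1159

Mod 29: 738 ≡ 13; by Fermat, exponent reduces to 119 mod 28 = 7; 13^7 ≡ 28 (mod 29).
Mod 73: 738 ≡ 8; by Fermat, exponent reduces to 119 mod 72 = 47; 8^47 ≡ 64 (mod 73).
Combine by CRT: x ≡ 28 (mod 29), x ≡ 64 (mod 73) ⇒ x ≡ 1159 (mod 2117).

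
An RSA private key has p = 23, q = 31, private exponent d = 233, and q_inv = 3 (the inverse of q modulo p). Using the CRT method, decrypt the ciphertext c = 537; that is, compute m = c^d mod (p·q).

386

d_p = d mod (p−1) = 233 mod 22 = 13; d_q = d mod (q−1) = 23.
m₁ = c^(d_p) mod p: c ≡ 8 (mod 23), and 8^13 mod 23 = 18.
m₂ = c^(d_q) mod q: c ≡ 10 (mod 31), and 10^23 mod 31 = 14.
h = q_inv·(m₁ − m₂) mod p = 3·(18 − 14) mod 23 = 12.
m = m₂ + h·q = 14 + 12·31 = 386.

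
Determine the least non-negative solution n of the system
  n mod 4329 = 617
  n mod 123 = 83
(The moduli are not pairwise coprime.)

gcd(4329, 123) = 3 and 3 | (83 − 617), so the pair is consistent; merging gives n ≡ 126158 (mod 177489), where 177489 = lcm(4329, 123).
The solution is unique modulo lcm(4329, 123) = 177489.

126158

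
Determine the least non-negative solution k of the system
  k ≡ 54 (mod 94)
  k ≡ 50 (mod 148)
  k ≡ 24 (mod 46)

78638

gcd(94, 148) = 2 and 2 | (50 − 54), so the pair is consistent; merging gives k ≡ 2122 (mod 6956), where 6956 = lcm(94, 148).
gcd(6956, 46) = 2 and 2 | (24 − 2122), so the pair is consistent; merging gives k ≡ 78638 (mod 159988), where 159988 = lcm(6956, 46).
The solution is unique modulo lcm(94, 148, 46) = 159988.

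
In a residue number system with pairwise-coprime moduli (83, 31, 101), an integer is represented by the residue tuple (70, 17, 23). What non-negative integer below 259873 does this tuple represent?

The moduli are pairwise coprime; N = 83·31·101 = 259873.
N/83 = 3131; 3131 ≡ 60 (mod 83); 60·18 ≡ 1, so inverse 18.
N/31 = 8383; 8383 ≡ 13 (mod 31); 13·12 ≡ 1, so inverse 12.
N/101 = 2573; 2573 ≡ 48 (mod 101); 48·40 ≡ 1, so inverse 40.
x ≡ 70·3131·18 + 17·8383·12 + 23·2573·40 = 8022352.
8022352 mod 259873 = 226162.

226162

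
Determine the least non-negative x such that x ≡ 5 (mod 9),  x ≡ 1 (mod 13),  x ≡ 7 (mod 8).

The moduli are pairwise coprime; N = 9·13·8 = 936.
N/9 = 104; 104 ≡ 5 (mod 9); 5·2 ≡ 1, so inverse 2.
N/13 = 72; 72 ≡ 7 (mod 13); 7·2 ≡ 1, so inverse 2.
N/8 = 117; 117 ≡ 5 (mod 8); 5·5 ≡ 1, so inverse 5.
x ≡ 5·104·2 + 1·72·2 + 7·117·5 = 5279.
5279 mod 936 = 599.

599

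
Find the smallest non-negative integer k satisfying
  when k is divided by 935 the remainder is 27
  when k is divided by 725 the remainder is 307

91657

gcd(935, 725) = 5 and 5 | (307 − 27), so the pair is consistent; merging gives k ≡ 91657 (mod 135575), where 135575 = lcm(935, 725).
The solution is unique modulo lcm(935, 725) = 135575.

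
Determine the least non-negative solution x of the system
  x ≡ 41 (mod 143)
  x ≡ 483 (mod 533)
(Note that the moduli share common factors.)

2615

Combine the congruences pairwise.
gcd(143, 533) = 13 and 13 | (483 − 41), so the pair is consistent; merging gives x ≡ 2615 (mod 5863), where 5863 = lcm(143, 533).
The solution is unique modulo lcm(143, 533) = 5863.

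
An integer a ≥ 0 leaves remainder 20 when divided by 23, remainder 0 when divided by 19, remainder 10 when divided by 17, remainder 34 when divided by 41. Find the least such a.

From a ≡ 20 (mod 23) write a = 20 + 23t. Substituting into a ≡ 0 (mod 19) gives 23t ≡ 18 (mod 19), and since 4⁻¹ ≡ 5 (mod 19), t ≡ 14. Hence a ≡ 20 + 23·14 = 342 (mod 437).
From a ≡ 342 (mod 437) write a = 342 + 437t. Substituting into a ≡ 10 (mod 17) gives 437t ≡ 8 (mod 17), and since 12⁻¹ ≡ 10 (mod 17), t ≡ 12. Hence a ≡ 342 + 437·12 = 5586 (mod 7429).
From a ≡ 5586 (mod 7429) write a = 5586 + 7429t. Substituting into a ≡ 34 (mod 41) gives 7429t ≡ 24 (mod 41), and since 8⁻¹ ≡ 36 (mod 41), t ≡ 3. Hence a ≡ 5586 + 7429·3 = 27873 (mod 304589).

27873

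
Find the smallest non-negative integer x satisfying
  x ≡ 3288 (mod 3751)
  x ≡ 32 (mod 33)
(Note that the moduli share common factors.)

10790

Combine the congruences pairwise.
gcd(3751, 33) = 11 and 11 | (32 − 3288), so the pair is consistent; merging gives x ≡ 10790 (mod 11253), where 11253 = lcm(3751, 33).
The solution is unique modulo lcm(3751, 33) = 11253.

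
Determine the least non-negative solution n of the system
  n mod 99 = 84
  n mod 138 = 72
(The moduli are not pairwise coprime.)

1866

gcd(99, 138) = 3 and 3 | (72 − 84), so the pair is consistent; merging gives n ≡ 1866 (mod 4554), where 4554 = lcm(99, 138).
The solution is unique modulo lcm(99, 138) = 4554.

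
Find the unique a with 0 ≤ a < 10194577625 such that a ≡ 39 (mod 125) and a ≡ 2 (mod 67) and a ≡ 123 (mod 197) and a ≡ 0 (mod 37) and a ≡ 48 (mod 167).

From a ≡ 39 (mod 125) write a = 39 + 125t. Substituting into a ≡ 2 (mod 67) gives 125t ≡ 30 (mod 67), and since 58⁻¹ ≡ 52 (mod 67), t ≡ 19. Hence a ≡ 39 + 125·19 = 2414 (mod 8375).
From a ≡ 2414 (mod 8375) write a = 2414 + 8375t. Substituting into a ≡ 123 (mod 197) gives 8375t ≡ 73 (mod 197), and since 101⁻¹ ≡ 158 (mod 197), t ≡ 108. Hence a ≡ 2414 + 8375·108 = 906914 (mod 1649875).
From a ≡ 906914 (mod 1649875) write a = 906914 + 1649875t. Substituting into a ≡ 0 (mod 37) gives 1649875t ≡ 30 (mod 37), and since 8⁻¹ ≡ 14 (mod 37), t ≡ 13. Hence a ≡ 906914 + 1649875·13 = 22355289 (mod 61045375).
From a ≡ 22355289 (mod 61045375) write a = 22355289 + 61045375t. Substituting into a ≡ 48 (mod 167) gives 61045375t ≡ 47 (mod 167), and since 28⁻¹ ≡ 6 (mod 167), t ≡ 115. Hence a ≡ 22355289 + 61045375·115 = 7042573414 (mod 10194577625).

7042573414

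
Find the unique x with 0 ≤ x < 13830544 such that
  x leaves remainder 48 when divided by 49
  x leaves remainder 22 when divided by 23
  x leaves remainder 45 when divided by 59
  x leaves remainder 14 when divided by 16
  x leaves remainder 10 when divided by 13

From x ≡ 48 (mod 49) write x = 48 + 49t. Substituting into x ≡ 22 (mod 23) gives 49t ≡ 20 (mod 23), and since 3⁻¹ ≡ 8 (mod 23), t ≡ 22. Hence x ≡ 48 + 49·22 = 1126 (mod 1127).
From x ≡ 1126 (mod 1127) write x = 1126 + 1127t. Substituting into x ≡ 45 (mod 59) gives 1127t ≡ 40 (mod 59), and since 6⁻¹ ≡ 10 (mod 59), t ≡ 46. Hence x ≡ 1126 + 1127·46 = 52968 (mod 66493).
From x ≡ 52968 (mod 66493) write x = 52968 + 66493t. Substituting into x ≡ 14 (mod 16) gives 66493t ≡ 6 (mod 16), and since 13⁻¹ ≡ 5 (mod 16), t ≡ 14. Hence x ≡ 52968 + 66493·14 = 983870 (mod 1063888).
From x ≡ 983870 (mod 1063888) write x = 983870 + 1063888t. Substituting into x ≡ 10 (mod 13) gives 1063888t ≡ 6 (mod 13), and since 7⁻¹ ≡ 2 (mod 13), t ≡ 12. Hence x ≡ 983870 + 1063888·12 = 13750526 (mod 13830544).

13750526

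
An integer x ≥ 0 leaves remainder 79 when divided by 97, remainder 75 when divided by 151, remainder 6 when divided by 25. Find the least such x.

The moduli are pairwise coprime; N = 97·151·25 = 366175.
N/97 = 3775; 3775 ≡ 89 (mod 97); 89·12 ≡ 1, so inverse 12.
N/151 = 2425; 2425 ≡ 9 (mod 151); 9·84 ≡ 1, so inverse 84.
N/25 = 14647; 14647 ≡ 22 (mod 25); 22·8 ≡ 1, so inverse 8.
x ≡ 79·3775·12 + 75·2425·84 + 6·14647·8 = 19559256.
19559256 mod 366175 = 151981.

151981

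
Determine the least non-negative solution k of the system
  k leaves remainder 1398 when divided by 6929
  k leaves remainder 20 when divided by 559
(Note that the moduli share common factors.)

98404

gcd(6929, 559) = 13 and 13 | (20 − 1398), so the pair is consistent; merging gives k ≡ 98404 (mod 297947), where 297947 = lcm(6929, 559).
The solution is unique modulo lcm(6929, 559) = 297947.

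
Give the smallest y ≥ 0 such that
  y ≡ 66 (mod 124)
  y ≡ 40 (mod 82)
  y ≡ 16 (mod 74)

gcd(124, 82) = 2 and 2 | (40 − 66), so the pair is consistent; merging gives y ≡ 1926 (mod 5084), where 5084 = lcm(124, 82).
gcd(5084, 74) = 2 and 2 | (16 − 1926), so the pair is consistent; merging gives y ≡ 169698 (mod 188108), where 188108 = lcm(5084, 74).
The solution is unique modulo lcm(124, 82, 74) = 188108.

169698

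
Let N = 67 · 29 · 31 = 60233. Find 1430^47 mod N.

Mod 67: 1430 ≡ 23; 23^47 ≡ 21 (mod 67).
Mod 29: 1430 ≡ 9; by Fermat, exponent reduces to 47 mod 28 = 19; 9^19 ≡ 5 (mod 29).
Mod 31: 1430 ≡ 4; by Fermat, exponent reduces to 47 mod 30 = 17; 4^17 ≡ 16 (mod 31).
Combine by CRT: x ≡ 21 (mod 67), x ≡ 5 (mod 29), x ≡ 16 (mod 31) ⇒ x ≡ 56033 (mod 60233).

56033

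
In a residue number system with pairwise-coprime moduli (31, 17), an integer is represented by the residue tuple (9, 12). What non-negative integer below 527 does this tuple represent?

505

Combine the congruences pairwise.
From x ≡ 9 (mod 31) write x = 9 + 31t. Substituting into x ≡ 12 (mod 17) gives 31t ≡ 3 (mod 17), and since 14⁻¹ ≡ 11 (mod 17), t ≡ 16. Hence x ≡ 9 + 31·16 = 505 (mod 527).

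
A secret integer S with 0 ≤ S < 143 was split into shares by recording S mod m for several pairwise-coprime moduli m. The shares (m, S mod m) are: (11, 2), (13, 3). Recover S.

68

From S ≡ 2 (mod 11) write S = 2 + 11t. Substituting into S ≡ 3 (mod 13) gives 11t ≡ 1 (mod 13), and since 11⁻¹ ≡ 6 (mod 13), t ≡ 6. Hence S ≡ 2 + 11·6 = 68 (mod 143).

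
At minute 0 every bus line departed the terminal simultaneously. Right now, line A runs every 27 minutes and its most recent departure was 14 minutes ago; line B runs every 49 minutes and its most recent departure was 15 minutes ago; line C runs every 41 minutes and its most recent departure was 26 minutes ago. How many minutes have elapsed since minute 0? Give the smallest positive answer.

45536

From t ≡ 14 (mod 27) write t = 14 + 27s. Substituting into t ≡ 15 (mod 49) gives 27s ≡ 1 (mod 49), and since 27⁻¹ ≡ 20 (mod 49), s ≡ 20. Hence t ≡ 14 + 27·20 = 554 (mod 1323).
From t ≡ 554 (mod 1323) write t = 554 + 1323s. Substituting into t ≡ 26 (mod 41) gives 1323s ≡ 5 (mod 41), and since 11⁻¹ ≡ 15 (mod 41), s ≡ 34. Hence t ≡ 554 + 1323·34 = 45536 (mod 54243).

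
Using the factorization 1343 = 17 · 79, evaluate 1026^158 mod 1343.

791

Mod 17: 1026 ≡ 6; by Fermat, exponent reduces to 158 mod 16 = 14; 6^14 ≡ 9 (mod 17).
Mod 79: 1026 ≡ 78; by Fermat, exponent reduces to 158 mod 78 = 2; 78^2 ≡ 1 (mod 79).
Combine by CRT: x ≡ 9 (mod 17), x ≡ 1 (mod 79) ⇒ x ≡ 791 (mod 1343).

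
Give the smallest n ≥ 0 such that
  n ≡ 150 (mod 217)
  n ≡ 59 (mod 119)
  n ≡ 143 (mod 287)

17076

gcd(217, 119) = 7 and 7 | (59 − 150), so the pair is consistent; merging gives n ≡ 2320 (mod 3689), where 3689 = lcm(217, 119).
gcd(3689, 287) = 7 and 7 | (143 − 2320), so the pair is consistent; merging gives n ≡ 17076 (mod 151249), where 151249 = lcm(3689, 287).
The solution is unique modulo lcm(217, 119, 287) = 151249.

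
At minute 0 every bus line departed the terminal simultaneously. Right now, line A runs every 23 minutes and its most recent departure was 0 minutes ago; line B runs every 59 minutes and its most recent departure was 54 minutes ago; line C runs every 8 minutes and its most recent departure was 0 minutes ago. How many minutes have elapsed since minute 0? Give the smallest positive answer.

The moduli are pairwise coprime; N = 23·59·8 = 10856.
N/23 = 472; 472 ≡ 12 (mod 23); 12·2 ≡ 1, so inverse 2.
N/59 = 184; 184 ≡ 7 (mod 59); 7·17 ≡ 1, so inverse 17.
N/8 = 1357; 1357 ≡ 5 (mod 8); 5·5 ≡ 1, so inverse 5.
t ≡ 0·472·2 + 54·184·17 + 0·1357·5 = 168912.
168912 mod 10856 = 6072.

6072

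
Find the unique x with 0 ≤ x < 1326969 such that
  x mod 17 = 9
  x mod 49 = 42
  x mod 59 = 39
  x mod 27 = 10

The moduli are pairwise coprime; N = 17·49·59·27 = 1326969.
N/17 = 78057; 78057 ≡ 10 (mod 17); 10·12 ≡ 1, so inverse 12.
N/49 = 27081; 27081 ≡ 33 (mod 49); 33·3 ≡ 1, so inverse 3.
N/59 = 22491; 22491 ≡ 12 (mod 59); 12·5 ≡ 1, so inverse 5.
N/27 = 49147; 49147 ≡ 7 (mod 27); 7·4 ≡ 1, so inverse 4.
x ≡ 9·78057·12 + 42·27081·3 + 39·22491·5 + 10·49147·4 = 18193987.
18193987 mod 1326969 = 943390.

943390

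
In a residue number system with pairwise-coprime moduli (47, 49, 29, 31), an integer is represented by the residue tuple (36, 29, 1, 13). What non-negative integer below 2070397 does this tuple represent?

404377

Combine the congruences pairwise.
From x ≡ 36 (mod 47) write x = 36 + 47t. Substituting into x ≡ 29 (mod 49) gives 47t ≡ 42 (mod 49), and since 47⁻¹ ≡ 24 (mod 49), t ≡ 28. Hence x ≡ 36 + 47·28 = 1352 (mod 2303).
From x ≡ 1352 (mod 2303) write x = 1352 + 2303t. Substituting into x ≡ 1 (mod 29) gives 2303t ≡ 12 (mod 29), and since 12⁻¹ ≡ 17 (mod 29), t ≡ 1. Hence x ≡ 1352 + 2303·1 = 3655 (mod 66787).
From x ≡ 3655 (mod 66787) write x = 3655 + 66787t. Substituting into x ≡ 13 (mod 31) gives 66787t ≡ 16 (mod 31), and since 13⁻¹ ≡ 12 (mod 31), t ≡ 6. Hence x ≡ 3655 + 66787·6 = 404377 (mod 2070397).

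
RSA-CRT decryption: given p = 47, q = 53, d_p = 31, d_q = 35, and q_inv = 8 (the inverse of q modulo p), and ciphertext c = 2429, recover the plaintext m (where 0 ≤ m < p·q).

m₁ = c^(d_p) mod p: c ≡ 32 (mod 47), and 32^31 mod 47 = 36.
m₂ = c^(d_q) mod q: c ≡ 44 (mod 53), and 44^35 mod 53 = 24.
h = q_inv·(m₁ − m₂) mod p = 8·(36 − 24) mod 47 = 2.
m = m₂ + h·q = 24 + 2·53 = 130.

130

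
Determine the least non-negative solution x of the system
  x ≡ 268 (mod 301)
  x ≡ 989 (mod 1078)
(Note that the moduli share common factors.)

35485

gcd(301, 1078) = 7 and 7 | (989 − 268), so the pair is consistent; merging gives x ≡ 35485 (mod 46354), where 46354 = lcm(301, 1078).
The solution is unique modulo lcm(301, 1078) = 46354.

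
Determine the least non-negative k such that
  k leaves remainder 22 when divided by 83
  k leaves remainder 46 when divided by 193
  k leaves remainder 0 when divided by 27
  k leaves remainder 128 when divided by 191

The moduli are pairwise coprime; N = 83·193·27·191 = 82609983.
N/83 = 995301; 995301 ≡ 48 (mod 83); 48·64 ≡ 1, so inverse 64.
N/193 = 428031; 428031 ≡ 150 (mod 193); 150·184 ≡ 1, so inverse 184.
N/27 = 3059629; 3059629 ≡ 16 (mod 27); 16·22 ≡ 1, so inverse 22.
N/191 = 432513; 432513 ≡ 89 (mod 191); 89·88 ≡ 1, so inverse 88.
k ≡ 22·995301·64 + 46·428031·184 + 0·3059629·22 + 128·432513·88 = 9896064624.
9896064624 mod 82609983 = 65476647.

65476647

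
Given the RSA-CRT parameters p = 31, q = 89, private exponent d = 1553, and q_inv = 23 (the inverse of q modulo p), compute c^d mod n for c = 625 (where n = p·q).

1606

d_p = d mod (p−1) = 1553 mod 30 = 23; d_q = d mod (q−1) = 57.
m₁ = c^(d_p) mod p: c ≡ 5 (mod 31), and 5^23 mod 31 = 25.
m₂ = c^(d_q) mod q: c ≡ 2 (mod 89), and 2^57 mod 89 = 4.
h = q_inv·(m₁ − m₂) mod p = 23·(25 − 4) mod 31 = 18.
m = m₂ + h·q = 4 + 18·89 = 1606.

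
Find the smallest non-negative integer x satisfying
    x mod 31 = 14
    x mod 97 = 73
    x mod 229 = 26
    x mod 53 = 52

25357425

The moduli are pairwise coprime; N = 31·97·229·53 = 36495959.
N/31 = 1177289; 1177289 ≡ 2 (mod 31); 2·16 ≡ 1, so inverse 16.
N/97 = 376247; 376247 ≡ 81 (mod 97); 81·6 ≡ 1, so inverse 6.
N/229 = 159371; 159371 ≡ 216 (mod 229); 216·88 ≡ 1, so inverse 88.
N/53 = 688603; 688603 ≡ 27 (mod 53); 27·2 ≡ 1, so inverse 2.
x ≡ 14·1177289·16 + 73·376247·6 + 26·159371·88 + 52·688603·2 = 864764482.
864764482 mod 36495959 = 25357425.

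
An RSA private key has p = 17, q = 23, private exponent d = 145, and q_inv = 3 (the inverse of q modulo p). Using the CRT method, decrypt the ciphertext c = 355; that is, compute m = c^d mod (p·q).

15

d_p = d mod (p−1) = 145 mod 16 = 1; d_q = d mod (q−1) = 13.
m₁ = c^(d_p) mod p: c ≡ 15 (mod 17), and 15^1 mod 17 = 15.
m₂ = c^(d_q) mod q: c ≡ 10 (mod 23), and 10^13 mod 23 = 15.
h = q_inv·(m₁ − m₂) mod p = 3·(15 − 15) mod 17 = 0.
m = m₂ + h·q = 15 + 0·23 = 15.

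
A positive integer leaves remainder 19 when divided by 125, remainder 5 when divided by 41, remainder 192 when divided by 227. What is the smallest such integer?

Combine the congruences pairwise.
From n ≡ 19 (mod 125) write n = 19 + 125t. Substituting into n ≡ 5 (mod 41) gives 125t ≡ 27 (mod 41), and since 2⁻¹ ≡ 21 (mod 41), t ≡ 34. Hence n ≡ 19 + 125·34 = 4269 (mod 5125).
From n ≡ 4269 (mod 5125) write n = 4269 + 5125t. Substituting into n ≡ 192 (mod 227) gives 5125t ≡ 9 (mod 227), and since 131⁻¹ ≡ 26 (mod 227), t ≡ 7. Hence n ≡ 4269 + 5125·7 = 40144 (mod 1163375).

40144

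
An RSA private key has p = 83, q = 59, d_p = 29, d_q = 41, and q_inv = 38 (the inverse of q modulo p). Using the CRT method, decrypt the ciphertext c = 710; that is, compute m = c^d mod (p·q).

m₁ = c^(d_p) mod p: c ≡ 46 (mod 83), and 46^29 mod 83 = 19.
m₂ = c^(d_q) mod q: c ≡ 2 (mod 59), and 2^41 mod 59 = 34.
h = q_inv·(m₁ − m₂) mod p = 38·(19 − 34) mod 83 = 11.
m = m₂ + h·q = 34 + 11·59 = 683.

683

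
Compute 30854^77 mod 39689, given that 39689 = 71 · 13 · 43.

12979

Mod 71: 30854 ≡ 40; by Fermat, exponent reduces to 77 mod 70 = 7; 40^7 ≡ 57 (mod 71).
Mod 13: 30854 ≡ 5; by Fermat, exponent reduces to 77 mod 12 = 5; 5^5 ≡ 5 (mod 13).
Mod 43: 30854 ≡ 23; by Fermat, exponent reduces to 77 mod 42 = 35; 23^35 ≡ 36 (mod 43).
Combine by CRT: x ≡ 57 (mod 71), x ≡ 5 (mod 13), x ≡ 36 (mod 43) ⇒ x ≡ 12979 (mod 39689).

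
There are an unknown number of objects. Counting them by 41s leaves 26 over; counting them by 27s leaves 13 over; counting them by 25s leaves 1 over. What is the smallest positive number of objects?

The moduli are pairwise coprime; M = 41·27·25 = 27675.
M/41 = 675; 675 ≡ 19 (mod 41); 19·13 ≡ 1, so inverse 13.
M/27 = 1025; 1025 ≡ 26 (mod 27); 26·26 ≡ 1, so inverse 26.
M/25 = 1107; 1107 ≡ 7 (mod 25); 7·18 ≡ 1, so inverse 18.
N ≡ 26·675·13 + 13·1025·26 + 1·1107·18 = 594526.
594526 mod 27675 = 13351.

13351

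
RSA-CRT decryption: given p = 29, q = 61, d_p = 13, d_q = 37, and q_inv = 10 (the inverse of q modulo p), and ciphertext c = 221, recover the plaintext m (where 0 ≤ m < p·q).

37

m₁ = c^(d_p) mod p: c ≡ 18 (mod 29), and 18^13 mod 29 = 8.
m₂ = c^(d_q) mod q: c ≡ 38 (mod 61), and 38^37 mod 61 = 37.
h = q_inv·(m₁ − m₂) mod p = 10·(8 − 37) mod 29 = 0.
m = m₂ + h·q = 37 + 0·61 = 37.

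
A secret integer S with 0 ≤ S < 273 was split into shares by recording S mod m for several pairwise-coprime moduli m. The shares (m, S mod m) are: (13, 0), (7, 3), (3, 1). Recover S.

52

From S ≡ 0 (mod 13) write S = 0 + 13t. Substituting into S ≡ 3 (mod 7) gives 13t ≡ 3 (mod 7), and since 6⁻¹ ≡ 6 (mod 7), t ≡ 4. Hence S ≡ 0 + 13·4 = 52 (mod 91).
From S ≡ 52 (mod 91) write S = 52 + 91t. Substituting into S ≡ 1 (mod 3) gives 91t ≡ 0 (mod 3), and since 1⁻¹ ≡ 1 (mod 3), t ≡ 0. Hence S ≡ 52 + 91·0 = 52 (mod 273).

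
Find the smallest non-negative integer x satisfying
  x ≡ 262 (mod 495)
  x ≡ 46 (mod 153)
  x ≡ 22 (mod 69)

Combine the congruences pairwise.
gcd(495, 153) = 9 and 9 | (46 − 262), so the pair is consistent; merging gives x ≡ 5707 (mod 8415), where 8415 = lcm(495, 153).
gcd(8415, 69) = 3 and 3 | (22 − 5707), so the pair is consistent; merging gives x ≡ 81442 (mod 193545), where 193545 = lcm(8415, 69).
The solution is unique modulo lcm(495, 153, 69) = 193545.

81442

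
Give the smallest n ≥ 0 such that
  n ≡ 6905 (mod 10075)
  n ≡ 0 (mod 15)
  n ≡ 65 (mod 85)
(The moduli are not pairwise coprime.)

16980

Combine the congruences pairwise.
gcd(10075, 15) = 5 and 5 | (0 − 6905), so the pair is consistent; merging gives n ≡ 16980 (mod 30225), where 30225 = lcm(10075, 15).
gcd(30225, 85) = 5 and 5 | (65 − 16980), so the pair is consistent; merging gives n ≡ 16980 (mod 513825), where 513825 = lcm(30225, 85).
The solution is unique modulo lcm(10075, 15, 85) = 513825.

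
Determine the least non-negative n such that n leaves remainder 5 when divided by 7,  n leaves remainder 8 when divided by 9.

From n ≡ 5 (mod 7) write n = 5 + 7t. Substituting into n ≡ 8 (mod 9) gives 7t ≡ 3 (mod 9), and since 7⁻¹ ≡ 4 (mod 9), t ≡ 3. Hence n ≡ 5 + 7·3 = 26 (mod 63).

26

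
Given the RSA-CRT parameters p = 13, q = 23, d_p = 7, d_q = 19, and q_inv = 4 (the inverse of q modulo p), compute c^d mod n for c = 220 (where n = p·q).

25

m₁ = c^(d_p) mod p: c ≡ 12 (mod 13), and 12^7 mod 13 = 12.
m₂ = c^(d_q) mod q: c ≡ 13 (mod 23), and 13^19 mod 23 = 2.
h = q_inv·(m₁ − m₂) mod p = 4·(12 − 2) mod 13 = 1.
m = m₂ + h·q = 2 + 1·23 = 25.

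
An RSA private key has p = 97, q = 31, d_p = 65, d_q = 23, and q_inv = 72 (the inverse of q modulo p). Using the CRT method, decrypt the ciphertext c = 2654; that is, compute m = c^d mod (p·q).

1807

m₁ = c^(d_p) mod p: c ≡ 35 (mod 97), and 35^65 mod 97 = 61.
m₂ = c^(d_q) mod q: c ≡ 19 (mod 31), and 19^23 mod 31 = 9.
h = q_inv·(m₁ − m₂) mod p = 72·(61 − 9) mod 97 = 58.
m = m₂ + h·q = 9 + 58·31 = 1807.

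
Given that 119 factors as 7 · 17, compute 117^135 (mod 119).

76

Mod 7: 117 ≡ 5; by Fermat, exponent reduces to 135 mod 6 = 3; 5^3 ≡ 6 (mod 7).
Mod 17: 117 ≡ 15; by Fermat, exponent reduces to 135 mod 16 = 7; 15^7 ≡ 8 (mod 17).
Combine by CRT: x ≡ 6 (mod 7), x ≡ 8 (mod 17) ⇒ x ≡ 76 (mod 119).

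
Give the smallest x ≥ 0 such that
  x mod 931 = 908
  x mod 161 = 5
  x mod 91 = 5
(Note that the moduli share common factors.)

33493

gcd(931, 161) = 7 and 7 | (5 − 908), so the pair is consistent; merging gives x ≡ 12080 (mod 21413), where 21413 = lcm(931, 161).
gcd(21413, 91) = 7 and 7 | (5 − 12080), so the pair is consistent; merging gives x ≡ 33493 (mod 278369), where 278369 = lcm(21413, 91).
The solution is unique modulo lcm(931, 161, 91) = 278369.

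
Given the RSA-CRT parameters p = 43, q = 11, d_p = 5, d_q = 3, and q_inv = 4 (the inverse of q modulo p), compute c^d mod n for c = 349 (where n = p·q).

72

m₁ = c^(d_p) mod p: c ≡ 5 (mod 43), and 5^5 mod 43 = 29.
m₂ = c^(d_q) mod q: c ≡ 8 (mod 11), and 8^3 mod 11 = 6.
h = q_inv·(m₁ − m₂) mod p = 4·(29 − 6) mod 43 = 6.
m = m₂ + h·q = 6 + 6·11 = 72.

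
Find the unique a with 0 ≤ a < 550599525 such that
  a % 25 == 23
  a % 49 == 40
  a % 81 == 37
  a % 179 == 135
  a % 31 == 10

Combine the congruences pairwise.
From a ≡ 23 (mod 25) write a = 23 + 25t. Substituting into a ≡ 40 (mod 49) gives 25t ≡ 17 (mod 49), and since 25⁻¹ ≡ 2 (mod 49), t ≡ 34. Hence a ≡ 23 + 25·34 = 873 (mod 1225).
From a ≡ 873 (mod 1225) write a = 873 + 1225t. Substituting into a ≡ 37 (mod 81) gives 1225t ≡ 55 (mod 81), and since 10⁻¹ ≡ 73 (mod 81), t ≡ 46. Hence a ≡ 873 + 1225·46 = 57223 (mod 99225).
From a ≡ 57223 (mod 99225) write a = 57223 + 99225t. Substituting into a ≡ 135 (mod 179) gives 99225t ≡ 13 (mod 179), and since 59⁻¹ ≡ 88 (mod 179), t ≡ 70. Hence a ≡ 57223 + 99225·70 = 7002973 (mod 17761275).
From a ≡ 7002973 (mod 17761275) write a = 7002973 + 17761275t. Substituting into a ≡ 10 (mod 31) gives 17761275t ≡ 30 (mod 31), and since 11⁻¹ ≡ 17 (mod 31), t ≡ 14. Hence a ≡ 7002973 + 17761275·14 = 255660823 (mod 550599525).

255660823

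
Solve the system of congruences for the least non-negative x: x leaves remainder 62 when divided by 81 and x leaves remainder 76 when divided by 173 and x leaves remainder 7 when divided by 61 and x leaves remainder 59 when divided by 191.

The moduli are pairwise coprime; N = 81·173·61·191 = 163265463.
N/81 = 2015623; 2015623 ≡ 19 (mod 81); 19·64 ≡ 1, so inverse 64.
N/173 = 943731; 943731 ≡ 16 (mod 173); 16·119 ≡ 1, so inverse 119.
N/61 = 2676483; 2676483 ≡ 47 (mod 61); 47·13 ≡ 1, so inverse 13.
N/191 = 854793; 854793 ≡ 68 (mod 191); 68·59 ≡ 1, so inverse 59.
x ≡ 62·2015623·64 + 76·943731·119 + 7·2676483·13 + 59·854793·59 = 19752189614.
19752189614 mod 163265463 = 160334054.

160334054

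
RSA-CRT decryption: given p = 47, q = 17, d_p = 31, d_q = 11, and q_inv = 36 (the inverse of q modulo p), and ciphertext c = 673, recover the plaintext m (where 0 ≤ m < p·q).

105

m₁ = c^(d_p) mod p: c ≡ 15 (mod 47), and 15^31 mod 47 = 11.
m₂ = c^(d_q) mod q: c ≡ 10 (mod 17), and 10^11 mod 17 = 3.
h = q_inv·(m₁ − m₂) mod p = 36·(11 − 3) mod 47 = 6.
m = m₂ + h·q = 3 + 6·17 = 105.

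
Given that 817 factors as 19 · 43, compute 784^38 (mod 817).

310

Mod 19: 784 ≡ 5; by Fermat, exponent reduces to 38 mod 18 = 2; 5^2 ≡ 6 (mod 19).
Mod 43: 784 ≡ 10; 10^38 ≡ 9 (mod 43).
Combine by CRT: x ≡ 6 (mod 19), x ≡ 9 (mod 43) ⇒ x ≡ 310 (mod 817).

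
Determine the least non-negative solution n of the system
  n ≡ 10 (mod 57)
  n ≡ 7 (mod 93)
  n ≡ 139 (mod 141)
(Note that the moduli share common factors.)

9586

Combine the congruences pairwise.
gcd(57, 93) = 3 and 3 | (7 − 10), so the pair is consistent; merging gives n ≡ 751 (mod 1767), where 1767 = lcm(57, 93).
gcd(1767, 141) = 3 and 3 | (139 − 751), so the pair is consistent; merging gives n ≡ 9586 (mod 83049), where 83049 = lcm(1767, 141).
The solution is unique modulo lcm(57, 93, 141) = 83049.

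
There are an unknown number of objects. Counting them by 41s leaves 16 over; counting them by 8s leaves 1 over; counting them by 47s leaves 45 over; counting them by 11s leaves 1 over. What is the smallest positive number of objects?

From N ≡ 16 (mod 41) write N = 16 + 41t. Substituting into N ≡ 1 (mod 8) gives 41t ≡ 1 (mod 8), and since 1⁻¹ ≡ 1 (mod 8), t ≡ 1. Hence N ≡ 16 + 41·1 = 57 (mod 328).
From N ≡ 57 (mod 328) write N = 57 + 328t. Substituting into N ≡ 45 (mod 47) gives 328t ≡ 35 (mod 47), and since 46⁻¹ ≡ 46 (mod 47), t ≡ 12. Hence N ≡ 57 + 328·12 = 3993 (mod 15416).
From N ≡ 3993 (mod 15416) write N = 3993 + 15416t. Substituting into N ≡ 1 (mod 11) gives 15416t ≡ 1 (mod 11), and since 5⁻¹ ≡ 9 (mod 11), t ≡ 9. Hence N ≡ 3993 + 15416·9 = 142737 (mod 169576).

142737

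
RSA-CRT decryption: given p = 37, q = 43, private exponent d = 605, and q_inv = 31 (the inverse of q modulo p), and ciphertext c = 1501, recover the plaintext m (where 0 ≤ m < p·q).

151

d_p = d mod (p−1) = 605 mod 36 = 29; d_q = d mod (q−1) = 17.
m₁ = c^(d_p) mod p: c ≡ 21 (mod 37), and 21^29 mod 37 = 3.
m₂ = c^(d_q) mod q: c ≡ 39 (mod 43), and 39^17 mod 43 = 22.
h = q_inv·(m₁ − m₂) mod p = 31·(3 − 22) mod 37 = 3.
m = m₂ + h·q = 22 + 3·43 = 151.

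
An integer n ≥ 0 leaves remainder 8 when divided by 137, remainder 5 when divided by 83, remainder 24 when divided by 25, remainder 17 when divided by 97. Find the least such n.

The moduli are pairwise coprime; M = 137·83·25·97 = 27574675.
M/137 = 201275; 201275 ≡ 22 (mod 137); 22·81 ≡ 1, so inverse 81.
M/83 = 332225; 332225 ≡ 59 (mod 83); 59·38 ≡ 1, so inverse 38.
M/25 = 1102987; 1102987 ≡ 12 (mod 25); 12·23 ≡ 1, so inverse 23.
M/97 = 284275; 284275 ≡ 65 (mod 97); 65·3 ≡ 1, so inverse 3.
n ≡ 8·201275·81 + 5·332225·38 + 24·1102987·23 + 17·284275·3 = 816895799.
816895799 mod 27574675 = 17230224.

17230224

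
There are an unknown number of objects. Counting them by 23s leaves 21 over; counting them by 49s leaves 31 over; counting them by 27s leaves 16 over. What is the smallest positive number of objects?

10762

The moduli are pairwise coprime; M = 23·49·27 = 30429.
M/23 = 1323; 1323 ≡ 12 (mod 23); 12·2 ≡ 1, so inverse 2.
M/49 = 621; 621 ≡ 33 (mod 49); 33·3 ≡ 1, so inverse 3.
M/27 = 1127; 1127 ≡ 20 (mod 27); 20·23 ≡ 1, so inverse 23.
N ≡ 21·1323·2 + 31·621·3 + 16·1127·23 = 528055.
528055 mod 30429 = 10762.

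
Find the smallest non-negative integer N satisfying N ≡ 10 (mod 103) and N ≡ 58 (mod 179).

10619

From N ≡ 10 (mod 103) write N = 10 + 103t. Substituting into N ≡ 58 (mod 179) gives 103t ≡ 48 (mod 179), and since 103⁻¹ ≡ 73 (mod 179), t ≡ 103. Hence N ≡ 10 + 103·103 = 10619 (mod 18437).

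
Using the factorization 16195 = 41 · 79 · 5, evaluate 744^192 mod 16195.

Mod 41: 744 ≡ 6; by Fermat, exponent reduces to 192 mod 40 = 32; 6^32 ≡ 37 (mod 41).
Mod 79: 744 ≡ 33; by Fermat, exponent reduces to 192 mod 78 = 36; 33^36 ≡ 10 (mod 79).
Mod 5: 744 ≡ 4; since 4 | 192, by Fermat 4^192 ≡ 1 (mod 5).
Combine by CRT: x ≡ 37 (mod 41), x ≡ 10 (mod 79), x ≡ 1 (mod 5) ⇒ x ≡ 9016 (mod 16195).

9016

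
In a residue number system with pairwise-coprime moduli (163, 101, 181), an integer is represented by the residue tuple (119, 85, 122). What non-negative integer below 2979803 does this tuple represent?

From x ≡ 119 (mod 163) write x = 119 + 163t. Substituting into x ≡ 85 (mod 101) gives 163t ≡ 67 (mod 101), and since 62⁻¹ ≡ 44 (mod 101), t ≡ 19. Hence x ≡ 119 + 163·19 = 3216 (mod 16463).
From x ≡ 3216 (mod 16463) write x = 3216 + 16463t. Substituting into x ≡ 122 (mod 181) gives 16463t ≡ 164 (mod 181), and since 173⁻¹ ≡ 113 (mod 181), t ≡ 70. Hence x ≡ 3216 + 16463·70 = 1155626 (mod 2979803).

1155626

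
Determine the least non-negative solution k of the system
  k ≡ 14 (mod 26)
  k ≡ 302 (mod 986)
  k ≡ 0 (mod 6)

Combine the congruences pairwise.
gcd(26, 986) = 2 and 2 | (302 − 14), so the pair is consistent; merging gives k ≡ 1288 (mod 12818), where 12818 = lcm(26, 986).
gcd(12818, 6) = 2 and 2 | (0 − 1288), so the pair is consistent; merging gives k ≡ 14106 (mod 38454), where 38454 = lcm(12818, 6).
The solution is unique modulo lcm(26, 986, 6) = 38454.

14106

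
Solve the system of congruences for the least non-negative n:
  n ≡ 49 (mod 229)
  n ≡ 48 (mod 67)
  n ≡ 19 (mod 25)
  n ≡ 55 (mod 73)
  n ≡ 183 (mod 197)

Combine the congruences pairwise.
From n ≡ 49 (mod 229) write n = 49 + 229t. Substituting into n ≡ 48 (mod 67) gives 229t ≡ 66 (mod 67), and since 28⁻¹ ≡ 12 (mod 67), t ≡ 55. Hence n ≡ 49 + 229·55 = 12644 (mod 15343).
From n ≡ 12644 (mod 15343) write n = 12644 + 15343t. Substituting into n ≡ 19 (mod 25) gives 15343t ≡ 0 (mod 25), and since 18⁻¹ ≡ 7 (mod 25), t ≡ 0. Hence n ≡ 12644 + 15343·0 = 12644 (mod 383575).
From n ≡ 12644 (mod 383575) write n = 12644 + 383575t. Substituting into n ≡ 55 (mod 73) gives 383575t ≡ 40 (mod 73), and since 33⁻¹ ≡ 31 (mod 73), t ≡ 72. Hence n ≡ 12644 + 383575·72 = 27630044 (mod 28000975).
From n ≡ 27630044 (mod 28000975) write n = 27630044 + 28000975t. Substituting into n ≡ 183 (mod 197) gives 28000975t ≡ 177 (mod 197), and since 183⁻¹ ≡ 14 (mod 197), t ≡ 114. Hence n ≡ 27630044 + 28000975·114 = 3219741194 (mod 5516192075).

3219741194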